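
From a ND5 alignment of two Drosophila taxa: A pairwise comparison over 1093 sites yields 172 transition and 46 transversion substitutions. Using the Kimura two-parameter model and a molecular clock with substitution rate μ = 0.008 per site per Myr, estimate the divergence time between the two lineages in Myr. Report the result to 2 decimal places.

P = 172/1093 ≈ 0.157365 and Q = 46/1093 ≈ 0.042086.
Under the Kimura two-parameter model, d = −½ ln(1 − 2P − Q) − ¼ ln(1 − 2Q).
1 − 2P − Q = 0.643184, giving −½ ln(0.643184) = 0.220662.
1 − 2Q = 0.915828, giving −¼ ln(0.915828) = 0.021982.
d = 0.220662 + 0.021982 = 0.242644.
Under a molecular clock d = 2μt, so t = d/(2μ) = 0.242644 / (2 × 0.008) = 15.17 Myr.

15.17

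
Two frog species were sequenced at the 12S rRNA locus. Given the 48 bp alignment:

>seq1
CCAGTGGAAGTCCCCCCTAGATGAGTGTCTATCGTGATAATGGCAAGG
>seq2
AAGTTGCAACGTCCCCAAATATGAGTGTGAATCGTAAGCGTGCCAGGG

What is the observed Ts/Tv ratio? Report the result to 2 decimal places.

0.36

Transitions are A↔G and C↔T; transversions are all other mismatches.
Transitions: 5. Transversions: 14.
R = 5/14 = 0.357142… ≈ 0.36 (to 2 d.p.).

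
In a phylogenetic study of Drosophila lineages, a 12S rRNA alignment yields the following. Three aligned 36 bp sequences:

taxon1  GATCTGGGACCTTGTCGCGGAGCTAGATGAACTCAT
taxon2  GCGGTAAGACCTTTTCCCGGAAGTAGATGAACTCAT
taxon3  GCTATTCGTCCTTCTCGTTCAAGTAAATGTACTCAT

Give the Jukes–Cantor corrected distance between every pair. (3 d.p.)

d(taxon1,taxon2) = 0.304, d(taxon1,taxon3) = 0.493, d(taxon2,taxon3) = 0.441

taxon1–taxon2: 9/36 sites differ → p = 0.25, d = −0.75 ln(1 − 0.333333) = 0.304098 ≈ 0.304.
taxon1–taxon3: 13/36 sites differ → p ≈ 0.361111, d = −0.75 ln(1 − 0.481481) = 0.492584 ≈ 0.493.
taxon2–taxon3: 12/36 sites differ → p ≈ 0.333333, d = −0.75 ln(1 − 0.444444) = 0.440839 ≈ 0.441.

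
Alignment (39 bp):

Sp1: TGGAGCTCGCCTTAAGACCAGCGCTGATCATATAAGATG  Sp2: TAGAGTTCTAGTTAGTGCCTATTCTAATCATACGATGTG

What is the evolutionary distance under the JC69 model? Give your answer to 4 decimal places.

The sequences differ at 17 of 39 sites, so p = 17/39 ≈ 0.435897.
d = −(3/4) ln(1 − 4p/3) = −0.75 ln(1 − 0.581196) = −0.75 ln(0.418804)
  = −0.75 × (-0.870352) = 0.652764 substitutions/site.

0.6528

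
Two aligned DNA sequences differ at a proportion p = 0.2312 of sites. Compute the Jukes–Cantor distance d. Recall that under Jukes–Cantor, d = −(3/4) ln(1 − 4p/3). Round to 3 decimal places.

0.276

d = −(3/4) ln(1 − 4p/3) = −0.75 ln(1 − 0.308267) = −0.75 ln(0.691733)
  = −0.75 × (-0.368555) = 0.276416 substitutions/site.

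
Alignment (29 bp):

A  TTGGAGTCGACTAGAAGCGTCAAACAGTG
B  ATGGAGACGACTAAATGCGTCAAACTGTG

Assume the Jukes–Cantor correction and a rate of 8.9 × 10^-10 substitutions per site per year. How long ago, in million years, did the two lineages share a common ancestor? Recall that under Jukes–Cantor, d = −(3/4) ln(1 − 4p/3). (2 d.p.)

The sequences differ at 5 of 29 sites (1, 7, 14, 16, 26), so p = 5/29 ≈ 0.172414.
d = −(3/4) ln(1 − 4p/3) = −0.75 ln(1 − 0.229885) = −0.75 ln(0.770115)
  = −0.75 × (-0.261215) = 0.195911 substitutions/site.
Under a molecular clock d = 2μt, so t = d/(2μ) = 0.195911 / (2 × 8.9 × 10^-10) = 110.06 million years.

110.06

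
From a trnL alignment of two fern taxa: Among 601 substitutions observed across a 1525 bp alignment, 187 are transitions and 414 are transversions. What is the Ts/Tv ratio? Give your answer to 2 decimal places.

0.45

R = 187/414 = 0.451690… ≈ 0.45 (to 2 d.p.).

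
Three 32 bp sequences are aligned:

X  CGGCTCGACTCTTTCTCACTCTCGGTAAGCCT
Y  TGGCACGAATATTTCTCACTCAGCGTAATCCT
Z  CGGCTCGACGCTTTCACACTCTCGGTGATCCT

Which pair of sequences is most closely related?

X and Z

X–Y: 8/32 differ, p = 0.250, d = 0.304.
X–Z: 4/32 differ, p = 0.125, d = 0.137.
Y–Z: 10/32 differ, p = 0.313, d = 0.404.
The smallest distance is between X and Z.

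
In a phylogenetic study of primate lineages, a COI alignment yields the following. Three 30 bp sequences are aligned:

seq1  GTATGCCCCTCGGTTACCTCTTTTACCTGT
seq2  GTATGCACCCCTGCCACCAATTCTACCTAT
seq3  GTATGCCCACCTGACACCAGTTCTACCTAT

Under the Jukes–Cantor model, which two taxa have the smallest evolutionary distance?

seq2 and seq3

seq1–seq2: 9/30 differ, p = 0.300, d = 0.383.
seq1–seq3: 9/30 differ, p = 0.300, d = 0.383.
seq2–seq3: 4/30 differ, p = 0.133, d = 0.147.
The smallest distance is between seq2 and seq3.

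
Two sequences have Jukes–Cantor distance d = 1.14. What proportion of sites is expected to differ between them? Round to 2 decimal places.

0.59

p = (3/4)(1 − e^(−4d/3)) = 0.75 × (1 − e^(-1.52)) = 0.75 × (1 − 0.218712) = 0.585966.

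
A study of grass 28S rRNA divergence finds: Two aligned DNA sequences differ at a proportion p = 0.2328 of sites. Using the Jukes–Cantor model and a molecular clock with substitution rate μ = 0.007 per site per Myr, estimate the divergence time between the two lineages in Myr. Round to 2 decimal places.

19.91

d = −(3/4) ln(1 − 4p/3) = −0.75 ln(1 − 0.3104) = −0.75 ln(0.6896)
  = −0.75 × (-0.371644) = 0.278733 substitutions/site.
Under a molecular clock d = 2μt, so t = d/(2μ) = 0.278733 / (2 × 0.007) = 19.91 Myr.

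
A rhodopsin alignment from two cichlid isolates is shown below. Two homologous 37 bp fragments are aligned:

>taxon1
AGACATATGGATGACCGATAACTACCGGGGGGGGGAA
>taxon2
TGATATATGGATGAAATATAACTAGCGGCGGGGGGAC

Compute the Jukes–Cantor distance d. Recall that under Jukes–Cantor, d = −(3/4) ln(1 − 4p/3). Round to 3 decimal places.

The sequences differ at 8 of 37 sites (1, 4, 15, 16, 17, 25, 29, 37), so p = 8/37 ≈ 0.216216.
d = −(3/4) ln(1 − 4p/3) = −0.75 ln(1 − 0.288288) = −0.75 ln(0.711712)
  = −0.75 × (-0.340082) = 0.255062 substitutions/site.

0.255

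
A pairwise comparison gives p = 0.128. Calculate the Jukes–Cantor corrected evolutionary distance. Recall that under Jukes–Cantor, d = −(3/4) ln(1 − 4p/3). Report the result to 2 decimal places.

d = −(3/4) ln(1 − 4p/3) = −0.75 ln(1 − 0.170667) = −0.75 ln(0.829333)
  = −0.75 × (-0.187134) = 0.140351 substitutions/site.

0.14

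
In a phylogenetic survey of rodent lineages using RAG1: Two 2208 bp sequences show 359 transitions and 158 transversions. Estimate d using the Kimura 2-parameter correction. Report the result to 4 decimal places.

P = 359/2208 ≈ 0.162591 and Q = 158/2208 ≈ 0.071558.
Under the Kimura two-parameter model, d = −½ ln(1 − 2P − Q) − ¼ ln(1 − 2Q).
1 − 2P − Q = 0.60326, giving −½ ln(0.60326) = 0.252703.
1 − 2Q = 0.856884, giving −¼ ln(0.856884) = 0.038613.
d = 0.252703 + 0.038613 = 0.291316.

0.2913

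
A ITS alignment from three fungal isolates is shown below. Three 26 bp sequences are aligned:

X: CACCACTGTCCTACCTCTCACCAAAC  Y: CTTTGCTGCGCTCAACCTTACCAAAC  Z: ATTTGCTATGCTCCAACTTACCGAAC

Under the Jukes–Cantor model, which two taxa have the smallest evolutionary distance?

Y and Z

X–Y: 11/26 differ, p = 0.423, d = 0.623.
X–Z: 12/26 differ, p = 0.462, d = 0.717.
Y–Z: 6/26 differ, p = 0.231, d = 0.276.
The smallest distance is between Y and Z.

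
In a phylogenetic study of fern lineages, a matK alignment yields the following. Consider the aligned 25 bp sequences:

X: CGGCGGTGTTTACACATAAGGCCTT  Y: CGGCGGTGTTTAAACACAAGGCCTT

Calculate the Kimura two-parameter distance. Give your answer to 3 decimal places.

0.085

Of 25 sites, 1 differences are transitions and 1 are transversions, so P = 1/25 = 0.04 and Q = 1/25 = 0.04.
Under the Kimura two-parameter model, d = −½ ln(1 − 2P − Q) − ¼ ln(1 − 2Q).
1 − 2P − Q = 0.88, giving −½ ln(0.88) = 0.063917.
1 − 2Q = 0.92, giving −¼ ln(0.92) = 0.020845.
d = 0.063917 + 0.020845 = 0.084762.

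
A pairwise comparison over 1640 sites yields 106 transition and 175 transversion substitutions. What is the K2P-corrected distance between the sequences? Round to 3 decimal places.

P = 106/1640 ≈ 0.064634 and Q = 175/1640 ≈ 0.106707.
Under the Kimura two-parameter model, d = −½ ln(1 − 2P − Q) − ¼ ln(1 − 2Q).
1 − 2P − Q = 0.764025, giving −½ ln(0.764025) = 0.134577.
1 − 2Q = 0.786586, giving −¼ ln(0.786586) = 0.060013.
d = 0.134577 + 0.060013 = 0.194590.

0.195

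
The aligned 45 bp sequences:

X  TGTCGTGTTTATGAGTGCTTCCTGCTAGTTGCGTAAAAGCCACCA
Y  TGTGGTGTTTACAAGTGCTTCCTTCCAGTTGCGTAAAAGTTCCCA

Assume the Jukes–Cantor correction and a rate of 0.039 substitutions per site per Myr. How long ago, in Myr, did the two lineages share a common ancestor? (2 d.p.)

The sequences differ at 8 of 45 sites (4, 12, 13, 24, 26, 40, 41, 42), so p = 8/45 ≈ 0.177778.
d = −(3/4) ln(1 − 4p/3) = −0.75 ln(1 − 0.237037) = −0.75 ln(0.762963)
  = −0.75 × (-0.270546) = 0.202910 substitutions/site.
Under a molecular clock d = 2μt, so t = d/(2μ) = 0.202910 / (2 × 0.039) = 2.60 Myr.

2.60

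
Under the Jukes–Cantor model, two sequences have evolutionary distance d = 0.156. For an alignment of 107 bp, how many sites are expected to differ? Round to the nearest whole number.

15

Invert JC69: p = (3/4)(1 − e^(−4d/3)) = 0.75 × (1 − e^(-0.208)) = 0.75 × (1 − 0.812207) = 0.140845.
Expected differing sites = pL ≈ 0.140845 × 107 = 15.070415 ≈ 15.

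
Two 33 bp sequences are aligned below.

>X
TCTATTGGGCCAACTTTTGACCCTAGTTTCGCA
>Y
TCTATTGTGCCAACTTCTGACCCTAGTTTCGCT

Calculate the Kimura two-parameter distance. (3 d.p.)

0.097

Of 33 sites, 1 differences are transitions and 2 are transversions, so P = 1/33 ≈ 0.030303 and Q = 2/33 ≈ 0.060606.
Under the Kimura two-parameter model, d = −½ ln(1 − 2P − Q) − ¼ ln(1 − 2Q).
1 − 2P − Q = 0.878788, giving −½ ln(0.878788) = 0.064606.
1 − 2Q = 0.878788, giving −¼ ln(0.878788) = 0.032303.
d = 0.064606 + 0.032303 = 0.096909.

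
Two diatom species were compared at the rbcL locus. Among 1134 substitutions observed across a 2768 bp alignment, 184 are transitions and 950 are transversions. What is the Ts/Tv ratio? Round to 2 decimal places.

0.19

R = 184/950 = 0.193684… ≈ 0.19 (to 2 d.p.).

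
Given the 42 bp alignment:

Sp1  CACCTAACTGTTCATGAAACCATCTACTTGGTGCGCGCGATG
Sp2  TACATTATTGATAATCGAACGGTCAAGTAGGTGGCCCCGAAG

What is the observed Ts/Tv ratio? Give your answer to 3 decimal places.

0.308

Transitions are A↔G and C↔T; transversions are all other mismatches.
Transitions: 4. Transversions: 13.
R = 4/13 = 0.307692… ≈ 0.308 (to 3 d.p.).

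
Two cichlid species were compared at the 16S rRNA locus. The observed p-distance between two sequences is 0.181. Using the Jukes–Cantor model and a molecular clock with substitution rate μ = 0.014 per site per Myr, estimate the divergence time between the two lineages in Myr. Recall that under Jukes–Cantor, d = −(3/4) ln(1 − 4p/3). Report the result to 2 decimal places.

d = −(3/4) ln(1 − 4p/3) = −0.75 ln(1 − 0.241333) = −0.75 ln(0.758667)
  = −0.75 × (-0.276192) = 0.207144 substitutions/site.
Under a molecular clock d = 2μt, so t = d/(2μ) = 0.207144 / (2 × 0.014) = 7.40 Myr.

7.40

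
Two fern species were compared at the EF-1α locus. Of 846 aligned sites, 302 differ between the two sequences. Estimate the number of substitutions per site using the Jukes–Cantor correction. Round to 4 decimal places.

p = 302/846 ≈ 0.356974.
d = −(3/4) ln(1 − 4p/3) = −0.75 ln(1 − 0.475965) = −0.75 ln(0.524035)
  = −0.75 × (-0.646197) = 0.484648 substitutions/site.

0.4846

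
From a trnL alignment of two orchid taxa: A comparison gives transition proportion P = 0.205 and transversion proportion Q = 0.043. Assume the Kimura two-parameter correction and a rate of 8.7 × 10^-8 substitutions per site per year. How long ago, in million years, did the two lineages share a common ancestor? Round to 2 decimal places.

Under the Kimura two-parameter model, d = −½ ln(1 − 2P − Q) − ¼ ln(1 − 2Q).
1 − 2P − Q = 0.547, giving −½ ln(0.547) = 0.301653.
1 − 2Q = 0.914, giving −¼ ln(0.914) = 0.022481.
d = 0.301653 + 0.022481 = 0.324134.
Under a molecular clock d = 2μt, so t = d/(2μ) = 0.324134 / (2 × 8.7 × 10^-8) = 1.86 million years.

1.86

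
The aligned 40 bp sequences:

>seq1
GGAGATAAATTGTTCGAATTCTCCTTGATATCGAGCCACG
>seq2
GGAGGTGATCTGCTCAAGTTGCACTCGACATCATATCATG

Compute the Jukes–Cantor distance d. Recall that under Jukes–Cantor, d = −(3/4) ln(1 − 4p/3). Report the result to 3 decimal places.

0.627

The sequences differ at 17 of 40 sites, so p = 17/40 = 0.425.
d = −(3/4) ln(1 − 4p/3) = −0.75 ln(1 − 0.566667) = −0.75 ln(0.433333)
  = −0.75 × (-0.836249) = 0.627187 substitutions/site.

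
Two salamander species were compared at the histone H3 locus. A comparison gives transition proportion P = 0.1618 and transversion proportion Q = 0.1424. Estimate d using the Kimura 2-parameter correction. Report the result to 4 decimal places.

0.3975

Under the Kimura two-parameter model, d = −½ ln(1 − 2P − Q) − ¼ ln(1 − 2Q).
1 − 2P − Q = 0.534, giving −½ ln(0.534) = 0.313680.
1 − 2Q = 0.7152, giving −¼ ln(0.7152) = 0.083798.
d = 0.313680 + 0.083798 = 0.397478.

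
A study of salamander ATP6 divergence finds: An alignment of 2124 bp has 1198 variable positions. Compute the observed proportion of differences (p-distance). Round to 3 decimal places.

0.564

p = 1198/2124 = 0.564030… ≈ 0.564 (to 3 d.p.).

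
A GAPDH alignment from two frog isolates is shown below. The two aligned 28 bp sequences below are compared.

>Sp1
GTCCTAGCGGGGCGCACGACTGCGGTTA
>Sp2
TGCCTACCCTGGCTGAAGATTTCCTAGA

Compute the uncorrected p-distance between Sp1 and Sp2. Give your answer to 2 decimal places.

The sequences differ at 14 of 28 positions.
p = 14/28 = 0.50.

0.50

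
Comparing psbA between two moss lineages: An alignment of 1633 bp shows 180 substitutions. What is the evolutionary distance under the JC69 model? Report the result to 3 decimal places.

0.119

p = 180/1633 ≈ 0.110227.
d = −(3/4) ln(1 − 4p/3) = −0.75 ln(1 − 0.146969) = −0.75 ln(0.853031)
  = −0.75 × (-0.158959) = 0.119219 substitutions/site.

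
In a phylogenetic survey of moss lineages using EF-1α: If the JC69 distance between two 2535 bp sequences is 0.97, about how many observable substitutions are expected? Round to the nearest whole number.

Invert JC69: p = (3/4)(1 − e^(−4d/3)) = 0.75 × (1 − e^(-1.293333)) = 0.75 × (1 − 0.274355) = 0.544234.
Expected differing sites = pL ≈ 0.544234 × 2535 = 1379.63319 ≈ 1380.

1380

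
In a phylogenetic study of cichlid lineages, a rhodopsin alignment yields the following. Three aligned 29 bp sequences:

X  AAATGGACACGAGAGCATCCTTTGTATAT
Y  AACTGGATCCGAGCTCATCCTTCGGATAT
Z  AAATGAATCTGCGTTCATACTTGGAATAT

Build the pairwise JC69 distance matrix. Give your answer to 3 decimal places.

d(X,Y) = 0.291, d(X,Z) = 0.462, d(Y,Z) = 0.344

X–Y: 7/29 sites differ → p ≈ 0.241379, d = −0.75 ln(1 − 0.321839) = 0.291278 ≈ 0.291.
X–Z: 10/29 sites differ → p ≈ 0.344828, d = −0.75 ln(1 − 0.459771) = 0.461822 ≈ 0.462.
Y–Z: 8/29 sites differ → p ≈ 0.275862, d = −0.75 ln(1 − 0.367816) = 0.343931 ≈ 0.344.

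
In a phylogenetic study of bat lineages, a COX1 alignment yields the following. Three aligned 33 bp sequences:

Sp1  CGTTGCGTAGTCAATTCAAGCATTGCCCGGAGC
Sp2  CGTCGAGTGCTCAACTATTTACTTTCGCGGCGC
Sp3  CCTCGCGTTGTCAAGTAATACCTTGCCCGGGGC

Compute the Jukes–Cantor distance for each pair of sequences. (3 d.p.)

Sp1–Sp2: 14/33 sites differ → p ≈ 0.424242, d = −0.75 ln(1 − 0.565656) = 0.625439 ≈ 0.625.
Sp1–Sp3: 9/33 sites differ → p ≈ 0.272727, d = −0.75 ln(1 − 0.363636) = 0.338988 ≈ 0.339.
Sp2–Sp3: 11/33 sites differ → p ≈ 0.333333, d = −0.75 ln(1 − 0.444444) = 0.440839 ≈ 0.441.

d(Sp1,Sp2) = 0.625, d(Sp1,Sp3) = 0.339, d(Sp2,Sp3) = 0.441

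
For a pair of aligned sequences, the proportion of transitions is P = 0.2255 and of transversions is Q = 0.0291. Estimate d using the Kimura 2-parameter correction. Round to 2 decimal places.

0.34

Under the Kimura two-parameter model, d = −½ ln(1 − 2P − Q) − ¼ ln(1 − 2Q).
1 − 2P − Q = 0.5199, giving −½ ln(0.5199) = 0.327059.
1 − 2Q = 0.9418, giving −¼ ln(0.9418) = 0.014991.
d = 0.327059 + 0.014991 = 0.342050.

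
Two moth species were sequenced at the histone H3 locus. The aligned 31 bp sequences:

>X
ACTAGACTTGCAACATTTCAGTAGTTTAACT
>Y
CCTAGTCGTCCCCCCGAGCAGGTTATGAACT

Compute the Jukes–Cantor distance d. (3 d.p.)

0.777

The sequences differ at 15 of 31 sites, so p = 15/31 ≈ 0.483871.
d = −(3/4) ln(1 − 4p/3) = −0.75 ln(1 − 0.645161) = −0.75 ln(0.354839)
  = −0.75 × (-1.036091) = 0.777068 substitutions/site.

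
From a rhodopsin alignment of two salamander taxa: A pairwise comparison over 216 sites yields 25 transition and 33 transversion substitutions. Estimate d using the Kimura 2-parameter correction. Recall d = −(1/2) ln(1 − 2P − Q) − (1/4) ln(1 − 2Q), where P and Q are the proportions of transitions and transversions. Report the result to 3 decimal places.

0.334

P = 25/216 ≈ 0.115741 and Q = 33/216 ≈ 0.152778.
Under the Kimura two-parameter model, d = −½ ln(1 − 2P − Q) − ¼ ln(1 − 2Q).
1 − 2P − Q = 0.61574, giving −½ ln(0.61574) = 0.242465.
1 − 2Q = 0.694444, giving −¼ ln(0.694444) = 0.091161.
d = 0.242465 + 0.091161 = 0.333626.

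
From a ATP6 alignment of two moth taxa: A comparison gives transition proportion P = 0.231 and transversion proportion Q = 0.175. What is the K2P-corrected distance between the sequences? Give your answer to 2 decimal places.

0.61

Under the Kimura two-parameter model, d = −½ ln(1 − 2P − Q) − ¼ ln(1 − 2Q).
1 − 2P − Q = 0.363, giving −½ ln(0.363) = 0.506676.
1 − 2Q = 0.65, giving −¼ ln(0.65) = 0.107696.
d = 0.506676 + 0.107696 = 0.614372.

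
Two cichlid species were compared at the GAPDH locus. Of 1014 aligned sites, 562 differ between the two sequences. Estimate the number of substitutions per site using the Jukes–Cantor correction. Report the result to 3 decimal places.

1.007

p = 562/1014 ≈ 0.554241.
d = −(3/4) ln(1 − 4p/3) = −0.75 ln(1 − 0.738988) = −0.75 ln(0.261012)
  = −0.75 × (-1.343189) = 1.007392 substitutions/site.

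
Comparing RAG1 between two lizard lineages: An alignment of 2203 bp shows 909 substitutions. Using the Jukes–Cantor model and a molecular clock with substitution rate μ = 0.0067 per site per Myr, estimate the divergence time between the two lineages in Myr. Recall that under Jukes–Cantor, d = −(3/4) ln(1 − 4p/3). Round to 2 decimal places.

44.71

p = 909/2203 ≈ 0.412619.
d = −(3/4) ln(1 − 4p/3) = −0.75 ln(1 − 0.550159) = −0.75 ln(0.449841)
  = −0.75 × (-0.798861) = 0.599146 substitutions/site.
Under a molecular clock d = 2μt, so t = d/(2μ) = 0.599146 / (2 × 0.0067) = 44.71 Myr.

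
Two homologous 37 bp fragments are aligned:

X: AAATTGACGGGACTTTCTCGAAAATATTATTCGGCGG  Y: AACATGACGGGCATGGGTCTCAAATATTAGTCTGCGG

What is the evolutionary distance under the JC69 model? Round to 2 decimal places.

The sequences differ at 11 of 37 sites, so p = 11/37 ≈ 0.297297.
d = −(3/4) ln(1 − 4p/3) = −0.75 ln(1 − 0.396396) = −0.75 ln(0.603604)
  = −0.75 × (-0.504837) = 0.378628 substitutions/site.

0.38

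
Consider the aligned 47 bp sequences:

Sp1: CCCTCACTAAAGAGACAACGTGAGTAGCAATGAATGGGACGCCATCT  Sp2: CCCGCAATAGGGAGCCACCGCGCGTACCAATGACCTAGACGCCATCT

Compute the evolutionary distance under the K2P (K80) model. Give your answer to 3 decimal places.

0.345

Of 47 sites, 5 differences are transitions and 8 are transversions, so P = 5/47 ≈ 0.106383 and Q = 8/47 ≈ 0.170213.
Under the Kimura two-parameter model, d = −½ ln(1 − 2P − Q) − ¼ ln(1 − 2Q).
1 − 2P − Q = 0.617021, giving −½ ln(0.617021) = 0.241426.
1 − 2Q = 0.659574, giving −¼ ln(0.659574) = 0.104040.
d = 0.241426 + 0.104040 = 0.345466.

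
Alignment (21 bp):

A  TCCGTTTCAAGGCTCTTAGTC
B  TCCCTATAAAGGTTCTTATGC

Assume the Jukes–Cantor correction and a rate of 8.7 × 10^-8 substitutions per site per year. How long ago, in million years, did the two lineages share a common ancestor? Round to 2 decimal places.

2.07

The sequences differ at 6 of 21 sites (4, 6, 8, 13, 19, 20), so p = 6/21 ≈ 0.285714.
d = −(3/4) ln(1 − 4p/3) = −0.75 ln(1 − 0.380952) = −0.75 ln(0.619048)
  = −0.75 × (-0.479572) = 0.359679 substitutions/site.
Under a molecular clock d = 2μt, so t = d/(2μ) = 0.359679 / (2 × 8.7 × 10^-8) = 2.07 million years.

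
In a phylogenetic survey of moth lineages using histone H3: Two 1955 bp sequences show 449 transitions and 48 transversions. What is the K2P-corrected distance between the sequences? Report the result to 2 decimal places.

0.34

P = 449/1955 ≈ 0.229668 and Q = 48/1955 ≈ 0.024552.
Under the Kimura two-parameter model, d = −½ ln(1 − 2P − Q) − ¼ ln(1 − 2Q).
1 − 2P − Q = 0.516112, giving −½ ln(0.516112) = 0.330716.
1 − 2Q = 0.950896, giving −¼ ln(0.950896) = 0.012588.
d = 0.330716 + 0.012588 = 0.343304.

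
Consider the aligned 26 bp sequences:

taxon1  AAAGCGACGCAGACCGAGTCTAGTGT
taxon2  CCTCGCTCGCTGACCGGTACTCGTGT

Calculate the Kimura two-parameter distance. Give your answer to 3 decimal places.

0.815

Of 26 sites, 1 differences are transitions and 11 are transversions, so P = 1/26 ≈ 0.038462 and Q = 11/26 ≈ 0.423077.
Under the Kimura two-parameter model, d = −½ ln(1 − 2P − Q) − ¼ ln(1 − 2Q).
1 − 2P − Q = 0.499999, giving −½ ln(0.499999) = 0.346575.
1 − 2Q = 0.153846, giving −¼ ln(0.153846) = 0.467951.
d = 0.346575 + 0.467951 = 0.814526.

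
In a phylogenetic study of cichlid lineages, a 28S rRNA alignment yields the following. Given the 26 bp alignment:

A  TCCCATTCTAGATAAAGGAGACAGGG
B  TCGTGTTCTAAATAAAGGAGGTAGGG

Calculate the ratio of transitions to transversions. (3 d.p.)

Transitions are A↔G and C↔T; transversions are all other mismatches.
Transitions: 5. Transversions: 1.
R = 5/1 = 5.000.

5.000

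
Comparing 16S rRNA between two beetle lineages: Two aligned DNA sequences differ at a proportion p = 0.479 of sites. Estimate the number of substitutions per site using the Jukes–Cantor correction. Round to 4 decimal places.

0.7635

d = −(3/4) ln(1 − 4p/3) = −0.75 ln(1 − 0.638667) = −0.75 ln(0.361333)
  = −0.75 × (-1.017955) = 0.763466 substitutions/site.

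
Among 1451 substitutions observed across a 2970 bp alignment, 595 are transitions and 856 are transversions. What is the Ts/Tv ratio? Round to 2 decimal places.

0.70

R = 595/856 = 0.695093… ≈ 0.70 (to 2 d.p.).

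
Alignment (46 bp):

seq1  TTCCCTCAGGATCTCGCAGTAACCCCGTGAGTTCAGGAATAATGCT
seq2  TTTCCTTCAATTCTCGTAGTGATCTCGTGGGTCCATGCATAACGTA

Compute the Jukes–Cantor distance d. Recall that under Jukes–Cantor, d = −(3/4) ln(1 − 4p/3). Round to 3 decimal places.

0.509

The sequences differ at 17 of 46 sites, so p = 17/46 ≈ 0.369565.
d = −(3/4) ln(1 − 4p/3) = −0.75 ln(1 − 0.492753) = −0.75 ln(0.507247)
  = −0.75 × (-0.678757) = 0.509068 substitutions/site.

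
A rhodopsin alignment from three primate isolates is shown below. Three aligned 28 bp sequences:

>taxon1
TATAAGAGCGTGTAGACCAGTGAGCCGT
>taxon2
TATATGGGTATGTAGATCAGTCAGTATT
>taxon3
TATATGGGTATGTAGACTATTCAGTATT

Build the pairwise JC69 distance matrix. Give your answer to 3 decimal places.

taxon1–taxon2: 9/28 sites differ → p ≈ 0.321429, d = −0.75 ln(1 − 0.428572) = 0.419713 ≈ 0.420.
taxon1–taxon3: 10/28 sites differ → p ≈ 0.357143, d = −0.75 ln(1 − 0.476191) = 0.484971 ≈ 0.485.
taxon2–taxon3: 3/28 sites differ → p ≈ 0.107143, d = −0.75 ln(1 − 0.142857) = 0.115613 ≈ 0.116.

d(taxon1,taxon2) = 0.420, d(taxon1,taxon3) = 0.485, d(taxon2,taxon3) = 0.116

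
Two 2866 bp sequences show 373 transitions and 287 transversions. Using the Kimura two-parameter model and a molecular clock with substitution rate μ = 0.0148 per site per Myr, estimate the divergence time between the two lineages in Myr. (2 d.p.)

P = 373/2866 ≈ 0.130147 and Q = 287/2866 ≈ 0.10014.
Under the Kimura two-parameter model, d = −½ ln(1 − 2P − Q) − ¼ ln(1 − 2Q).
1 − 2P − Q = 0.639566, giving −½ ln(0.639566) = 0.223483.
1 − 2Q = 0.79972, giving −¼ ln(0.79972) = 0.055873.
d = 0.223483 + 0.055873 = 0.279356.
Under a molecular clock d = 2μt, so t = d/(2μ) = 0.279356 / (2 × 0.0148) = 9.44 Myr.

9.44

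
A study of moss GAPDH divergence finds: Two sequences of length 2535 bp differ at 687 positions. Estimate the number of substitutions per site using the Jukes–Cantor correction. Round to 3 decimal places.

p = 687/2535 ≈ 0.271006.
d = −(3/4) ln(1 − 4p/3) = −0.75 ln(1 − 0.361341) = −0.75 ln(0.638659)
  = −0.75 × (-0.448385) = 0.336289 substitutions/site.

0.336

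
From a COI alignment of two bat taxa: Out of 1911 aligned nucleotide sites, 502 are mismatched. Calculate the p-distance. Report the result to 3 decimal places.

p = 502/1911 = 0.262689… ≈ 0.263 (to 3 d.p.).

0.263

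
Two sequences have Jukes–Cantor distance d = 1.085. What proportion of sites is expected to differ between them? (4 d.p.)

p = (3/4)(1 − e^(−4d/3)) = 0.75 × (1 − e^(-1.446667)) = 0.75 × (1 − 0.235353) = 0.573485.

0.5735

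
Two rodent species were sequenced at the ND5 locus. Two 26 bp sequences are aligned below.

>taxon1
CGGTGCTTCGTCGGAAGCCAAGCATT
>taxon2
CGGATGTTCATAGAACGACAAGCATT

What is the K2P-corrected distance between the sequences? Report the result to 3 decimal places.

Of 26 sites, 2 differences are transitions and 6 are transversions, so P = 2/26 ≈ 0.076923 and Q = 6/26 ≈ 0.230769.
Under the Kimura two-parameter model, d = −½ ln(1 − 2P − Q) − ¼ ln(1 − 2Q).
1 − 2P − Q = 0.615385, giving −½ ln(0.615385) = 0.242754.
1 − 2Q = 0.538462, giving −¼ ln(0.538462) = 0.154760.
d = 0.242754 + 0.154760 = 0.397514.

0.398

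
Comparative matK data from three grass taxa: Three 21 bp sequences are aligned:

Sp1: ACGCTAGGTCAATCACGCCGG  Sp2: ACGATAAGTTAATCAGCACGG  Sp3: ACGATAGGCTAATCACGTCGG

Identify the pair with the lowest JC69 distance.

Sp1–Sp2: 6/21 differ, p = 0.286, d = 0.360.
Sp1–Sp3: 4/21 differ, p = 0.190, d = 0.220.
Sp2–Sp3: 5/21 differ, p = 0.238, d = 0.286.
The smallest distance is between Sp1 and Sp3.

Sp1 and Sp3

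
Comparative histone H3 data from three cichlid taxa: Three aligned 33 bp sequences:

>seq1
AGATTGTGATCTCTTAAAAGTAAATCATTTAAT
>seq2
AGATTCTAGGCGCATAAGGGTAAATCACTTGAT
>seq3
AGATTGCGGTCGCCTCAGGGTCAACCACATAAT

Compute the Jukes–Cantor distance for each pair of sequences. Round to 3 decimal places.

seq1–seq2: 10/33 sites differ → p ≈ 0.30303, d = −0.75 ln(1 − 0.40404) = 0.388186 ≈ 0.388.
seq1–seq3: 11/33 sites differ → p ≈ 0.333333, d = −0.75 ln(1 − 0.444444) = 0.440839 ≈ 0.441.
seq2–seq3: 10/33 sites differ → p ≈ 0.30303, d = −0.75 ln(1 − 0.40404) = 0.388186 ≈ 0.388.

d(seq1,seq2) = 0.388, d(seq1,seq3) = 0.441, d(seq2,seq3) = 0.388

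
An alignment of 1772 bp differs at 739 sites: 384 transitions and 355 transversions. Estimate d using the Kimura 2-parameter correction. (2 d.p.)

P = 384/1772 ≈ 0.216704 and Q = 355/1772 ≈ 0.200339.
Under the Kimura two-parameter model, d = −½ ln(1 − 2P − Q) − ¼ ln(1 − 2Q).
1 − 2P − Q = 0.366253, giving −½ ln(0.366253) = 0.502215.
1 − 2Q = 0.599322, giving −¼ ln(0.599322) = 0.127989.
d = 0.502215 + 0.127989 = 0.630204.

0.63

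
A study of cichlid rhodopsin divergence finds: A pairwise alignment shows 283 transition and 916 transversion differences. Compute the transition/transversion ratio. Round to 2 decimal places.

R = 283/916 = 0.308951… ≈ 0.31 (to 2 d.p.).

0.31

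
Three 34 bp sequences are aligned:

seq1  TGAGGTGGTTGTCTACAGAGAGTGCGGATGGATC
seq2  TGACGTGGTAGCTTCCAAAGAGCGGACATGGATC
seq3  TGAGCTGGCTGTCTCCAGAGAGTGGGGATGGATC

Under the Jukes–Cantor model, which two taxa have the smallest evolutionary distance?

seq1–seq2: 10/34 differ, p = 0.294, d = 0.373.
seq1–seq3: 4/34 differ, p = 0.118, d = 0.128.
seq2–seq3: 10/34 differ, p = 0.294, d = 0.373.
The smallest distance is between seq1 and seq3.

seq1 and seq3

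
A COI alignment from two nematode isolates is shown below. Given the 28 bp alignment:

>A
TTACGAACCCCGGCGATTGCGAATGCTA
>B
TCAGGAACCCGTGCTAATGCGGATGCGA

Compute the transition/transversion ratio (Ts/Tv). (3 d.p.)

Transitions are A↔G and C↔T; transversions are all other mismatches.
Transitions: 2. Transversions: 6.
R = 2/6 = 0.333333… ≈ 0.333 (to 3 d.p.).

0.333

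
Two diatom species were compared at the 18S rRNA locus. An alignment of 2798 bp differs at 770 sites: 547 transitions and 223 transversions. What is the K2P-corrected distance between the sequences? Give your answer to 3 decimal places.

0.362

P = 547/2798 ≈ 0.195497 and Q = 223/2798 ≈ 0.0797.
Under the Kimura two-parameter model, d = −½ ln(1 − 2P − Q) − ¼ ln(1 − 2Q).
1 − 2P − Q = 0.529306, giving −½ ln(0.529306) = 0.318094.
1 − 2Q = 0.8406, giving −¼ ln(0.8406) = 0.043410.
d = 0.318094 + 0.043410 = 0.361504.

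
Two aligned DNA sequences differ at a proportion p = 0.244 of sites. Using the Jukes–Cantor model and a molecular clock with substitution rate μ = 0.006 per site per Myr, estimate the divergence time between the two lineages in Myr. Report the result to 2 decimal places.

24.60

d = −(3/4) ln(1 − 4p/3) = −0.75 ln(1 − 0.325333) = −0.75 ln(0.674667)
  = −0.75 × (-0.393536) = 0.295152 substitutions/site.
Under a molecular clock d = 2μt, so t = d/(2μ) = 0.295152 / (2 × 0.006) = 24.60 Myr.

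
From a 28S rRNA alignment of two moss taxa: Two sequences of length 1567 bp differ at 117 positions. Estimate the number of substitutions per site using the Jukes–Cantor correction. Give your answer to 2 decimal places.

p = 117/1567 ≈ 0.074665.
d = −(3/4) ln(1 − 4p/3) = −0.75 ln(1 − 0.099553) = −0.75 ln(0.900447)
  = −0.75 × (-0.104864) = 0.078648 substitutions/site.

0.08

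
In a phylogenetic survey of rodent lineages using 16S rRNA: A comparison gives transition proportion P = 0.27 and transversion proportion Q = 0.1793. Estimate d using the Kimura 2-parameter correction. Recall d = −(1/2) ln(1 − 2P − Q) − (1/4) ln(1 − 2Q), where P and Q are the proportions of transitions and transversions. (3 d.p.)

0.746

Under the Kimura two-parameter model, d = −½ ln(1 − 2P − Q) − ¼ ln(1 − 2Q).
1 − 2P − Q = 0.2807, giving −½ ln(0.2807) = 0.635234.
1 − 2Q = 0.6414, giving −¼ ln(0.6414) = 0.111025.
d = 0.635234 + 0.111025 = 0.746259.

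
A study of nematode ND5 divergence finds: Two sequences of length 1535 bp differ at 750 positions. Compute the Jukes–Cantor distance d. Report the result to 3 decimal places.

p = 750/1535 ≈ 0.488599.
d = −(3/4) ln(1 − 4p/3) = −0.75 ln(1 − 0.651465) = −0.75 ln(0.348535)
  = −0.75 × (-1.054017) = 0.790513 substitutions/site.

0.791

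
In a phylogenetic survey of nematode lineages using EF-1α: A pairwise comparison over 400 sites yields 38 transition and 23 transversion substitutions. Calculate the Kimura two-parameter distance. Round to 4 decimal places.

P = 38/400 = 0.095 and Q = 23/400 = 0.0575.
Under the Kimura two-parameter model, d = −½ ln(1 − 2P − Q) − ¼ ln(1 − 2Q).
1 − 2P − Q = 0.7525, giving −½ ln(0.7525) = 0.142177.
1 − 2Q = 0.885, giving −¼ ln(0.885) = 0.030542.
d = 0.142177 + 0.030542 = 0.172719.

0.1727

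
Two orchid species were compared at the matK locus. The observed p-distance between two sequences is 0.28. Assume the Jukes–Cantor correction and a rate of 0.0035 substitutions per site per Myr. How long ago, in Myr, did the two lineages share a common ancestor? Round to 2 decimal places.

50.07

d = −(3/4) ln(1 − 4p/3) = −0.75 ln(1 − 0.373333) = −0.75 ln(0.626667)
  = −0.75 × (-0.467340) = 0.350505 substitutions/site.
Under a molecular clock d = 2μt, so t = d/(2μ) = 0.350505 / (2 × 0.0035) = 50.07 Myr.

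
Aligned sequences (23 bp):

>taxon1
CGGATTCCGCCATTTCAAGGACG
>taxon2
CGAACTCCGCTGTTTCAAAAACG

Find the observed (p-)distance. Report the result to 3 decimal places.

The sequences differ at 6 of 23 positions (sites 3, 5, 11, 12, 19, 20).
p = 6/23 = 0.260869… ≈ 0.261 (to 3 d.p.).

0.261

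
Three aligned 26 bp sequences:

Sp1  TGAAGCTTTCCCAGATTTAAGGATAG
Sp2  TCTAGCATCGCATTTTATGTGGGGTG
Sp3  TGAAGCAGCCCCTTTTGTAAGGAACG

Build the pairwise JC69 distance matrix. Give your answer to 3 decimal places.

Sp1–Sp2: 15/26 sites differ → p ≈ 0.576923, d = −0.75 ln(1 − 0.769231) = 1.099754 ≈ 1.100.
Sp1–Sp3: 9/26 sites differ → p ≈ 0.346154, d = −0.75 ln(1 − 0.461539) = 0.464280 ≈ 0.464.
Sp2–Sp3: 11/26 sites differ → p ≈ 0.423077, d = −0.75 ln(1 − 0.564103) = 0.622762 ≈ 0.623.

d(Sp1,Sp2) = 1.100, d(Sp1,Sp3) = 0.464, d(Sp2,Sp3) = 0.623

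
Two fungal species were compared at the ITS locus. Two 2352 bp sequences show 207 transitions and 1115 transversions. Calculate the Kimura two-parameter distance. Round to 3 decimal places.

P = 207/2352 ≈ 0.08801 and Q = 1115/2352 ≈ 0.474065.
Under the Kimura two-parameter model, d = −½ ln(1 − 2P − Q) − ¼ ln(1 − 2Q).
1 − 2P − Q = 0.349915, giving −½ ln(0.349915) = 0.525033.
1 − 2Q = 0.05187, giving −¼ ln(0.05187) = 0.739754.
d = 0.525033 + 0.739754 = 1.264787.

1.265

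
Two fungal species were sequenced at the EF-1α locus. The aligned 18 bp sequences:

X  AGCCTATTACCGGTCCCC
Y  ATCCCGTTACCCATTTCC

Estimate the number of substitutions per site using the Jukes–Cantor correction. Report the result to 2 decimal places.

0.55

The sequences differ at 7 of 18 sites (2, 5, 6, 12, 13, 15, 16), so p = 7/18 ≈ 0.388889.
d = −(3/4) ln(1 − 4p/3) = −0.75 ln(1 − 0.518519) = −0.75 ln(0.481481)
  = −0.75 × (-0.730889) = 0.548167 substitutions/site.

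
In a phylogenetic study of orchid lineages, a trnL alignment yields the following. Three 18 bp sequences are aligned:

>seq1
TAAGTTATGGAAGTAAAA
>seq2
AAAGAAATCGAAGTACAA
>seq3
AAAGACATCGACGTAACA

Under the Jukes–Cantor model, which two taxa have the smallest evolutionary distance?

seq2 and seq3

seq1–seq2: 5/18 differ, p = 0.278, d = 0.347.
seq1–seq3: 6/18 differ, p = 0.333, d = 0.441.
seq2–seq3: 4/18 differ, p = 0.222, d = 0.264.
The smallest distance is between seq2 and seq3.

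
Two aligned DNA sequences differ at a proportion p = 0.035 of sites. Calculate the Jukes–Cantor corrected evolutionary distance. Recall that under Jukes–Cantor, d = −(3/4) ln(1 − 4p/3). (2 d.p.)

d = −(3/4) ln(1 − 4p/3) = −0.75 ln(1 − 0.046667) = −0.75 ln(0.953333)
  = −0.75 × (-0.047791) = 0.035843 substitutions/site.

0.04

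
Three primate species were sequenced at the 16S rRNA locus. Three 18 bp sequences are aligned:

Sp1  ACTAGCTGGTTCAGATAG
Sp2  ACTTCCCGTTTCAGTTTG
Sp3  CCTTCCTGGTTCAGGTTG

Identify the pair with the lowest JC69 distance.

Sp1–Sp2: 6/18 differ, p = 0.333, d = 0.441.
Sp1–Sp3: 5/18 differ, p = 0.278, d = 0.347.
Sp2–Sp3: 4/18 differ, p = 0.222, d = 0.264.
The smallest distance is between Sp2 and Sp3.

Sp2 and Sp3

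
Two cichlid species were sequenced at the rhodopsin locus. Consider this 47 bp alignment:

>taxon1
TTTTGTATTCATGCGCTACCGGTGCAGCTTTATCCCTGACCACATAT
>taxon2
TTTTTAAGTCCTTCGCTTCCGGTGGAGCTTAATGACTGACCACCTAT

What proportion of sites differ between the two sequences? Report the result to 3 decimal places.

0.234

The sequences differ at 11 of 47 positions.
p = 11/47 = 0.234042… ≈ 0.234 (to 3 d.p.).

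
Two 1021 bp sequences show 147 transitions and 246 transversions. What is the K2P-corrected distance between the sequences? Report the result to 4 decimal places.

P = 147/1021 ≈ 0.143976 and Q = 246/1021 ≈ 0.24094.
Under the Kimura two-parameter model, d = −½ ln(1 − 2P − Q) − ¼ ln(1 − 2Q).
1 − 2P − Q = 0.471108, giving −½ ln(0.471108) = 0.376334.
1 − 2Q = 0.51812, giving −¼ ln(0.51812) = 0.164387.
d = 0.376334 + 0.164387 = 0.540721.

0.5407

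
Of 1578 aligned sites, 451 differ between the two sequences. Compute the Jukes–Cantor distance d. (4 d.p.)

p = 451/1578 ≈ 0.285805.
d = −(3/4) ln(1 − 4p/3) = −0.75 ln(1 − 0.381073) = −0.75 ln(0.618927)
  = −0.75 × (-0.479768) = 0.359826 substitutions/site.

0.3598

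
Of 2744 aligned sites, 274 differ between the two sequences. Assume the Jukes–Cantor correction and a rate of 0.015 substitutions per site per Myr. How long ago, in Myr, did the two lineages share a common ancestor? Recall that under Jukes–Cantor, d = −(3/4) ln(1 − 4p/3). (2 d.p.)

p = 274/2744 ≈ 0.099854.
d = −(3/4) ln(1 − 4p/3) = −0.75 ln(1 − 0.133139) = −0.75 ln(0.866861)
  = −0.75 × (-0.142877) = 0.107158 substitutions/site.
Under a molecular clock d = 2μt, so t = d/(2μ) = 0.107158 / (2 × 0.015) = 3.57 Myr.

3.57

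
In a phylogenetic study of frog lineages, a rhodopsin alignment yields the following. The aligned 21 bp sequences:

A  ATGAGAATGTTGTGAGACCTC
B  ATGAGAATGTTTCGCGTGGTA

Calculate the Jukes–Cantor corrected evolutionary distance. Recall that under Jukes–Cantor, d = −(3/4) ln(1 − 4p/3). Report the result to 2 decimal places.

0.44

The sequences differ at 7 of 21 sites (12, 13, 15, 17, 18, 19, 21), so p = 7/21 ≈ 0.333333.
d = −(3/4) ln(1 − 4p/3) = −0.75 ln(1 − 0.444444) = −0.75 ln(0.555556)
  = −0.75 × (-0.587786) = 0.440840 substitutions/site.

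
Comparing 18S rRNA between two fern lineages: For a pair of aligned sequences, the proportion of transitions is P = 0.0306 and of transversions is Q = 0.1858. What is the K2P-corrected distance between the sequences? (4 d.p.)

0.2580

Under the Kimura two-parameter model, d = −½ ln(1 − 2P − Q) − ¼ ln(1 − 2Q).
1 − 2P − Q = 0.753, giving −½ ln(0.753) = 0.141845.
1 − 2Q = 0.6284, giving −¼ ln(0.6284) = 0.116145.
d = 0.141845 + 0.116145 = 0.257990.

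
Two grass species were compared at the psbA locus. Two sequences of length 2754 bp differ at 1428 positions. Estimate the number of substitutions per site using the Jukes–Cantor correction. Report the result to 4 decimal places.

p = 1428/2754 ≈ 0.518519.
d = −(3/4) ln(1 − 4p/3) = −0.75 ln(1 − 0.691359) = −0.75 ln(0.308641)
  = −0.75 × (-1.175576) = 0.881682 substitutions/site.

0.8817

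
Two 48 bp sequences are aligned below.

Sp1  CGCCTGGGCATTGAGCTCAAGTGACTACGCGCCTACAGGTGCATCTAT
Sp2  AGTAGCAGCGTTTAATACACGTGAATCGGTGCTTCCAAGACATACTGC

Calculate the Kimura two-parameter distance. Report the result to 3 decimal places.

Of 48 sites, 10 differences are transitions and 16 are transversions, so P = 10/48 ≈ 0.208333 and Q = 16/48 ≈ 0.333333.
Under the Kimura two-parameter model, d = −½ ln(1 − 2P − Q) − ¼ ln(1 − 2Q).
1 − 2P − Q = 0.250001, giving −½ ln(0.250001) = 0.693145.
1 − 2Q = 0.333334, giving −¼ ln(0.333334) = 0.274653.
d = 0.693145 + 0.274653 = 0.967798.

0.968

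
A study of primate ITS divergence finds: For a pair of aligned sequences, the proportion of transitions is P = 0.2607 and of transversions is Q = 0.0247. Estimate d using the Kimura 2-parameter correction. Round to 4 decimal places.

Under the Kimura two-parameter model, d = −½ ln(1 − 2P − Q) − ¼ ln(1 − 2Q).
1 − 2P − Q = 0.4539, giving −½ ln(0.4539) = 0.394939.
1 − 2Q = 0.9506, giving −¼ ln(0.9506) = 0.012665.
d = 0.394939 + 0.012665 = 0.407604.

0.4076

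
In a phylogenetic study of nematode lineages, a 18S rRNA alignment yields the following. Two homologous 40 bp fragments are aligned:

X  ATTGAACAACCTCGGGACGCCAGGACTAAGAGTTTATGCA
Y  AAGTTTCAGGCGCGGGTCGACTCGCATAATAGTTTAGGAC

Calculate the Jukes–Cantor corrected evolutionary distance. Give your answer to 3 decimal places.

The sequences differ at 18 of 40 sites, so p = 18/40 = 0.45.
d = −(3/4) ln(1 − 4p/3) = −0.75 ln(1 − 0.6) = −0.75 ln(0.4)
  = −0.75 × (-0.916291) = 0.687218 substitutions/site.

0.687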